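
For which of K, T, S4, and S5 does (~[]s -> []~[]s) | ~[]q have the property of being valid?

S5

S5-tableau for the negation ~((~[]s -> []~[]s) | ~[]q):
1. ~((~[]s -> []~[]s) | ~[]q), 0
2. ~(~[]s -> []~[]s), 0
3. []q, 0
4. ~[]s, 0
5. ~[]~[]s, 0
6. q, 0
7. ~s, 1
8. q, 1
9. []s, 2
10. q, 2
11. s, 0
12. s, 1
Accessibility: 0R0, 0R1, 0R2, 1R0, 1R1, 1R2, 2R0, 2R1, 2R2
Branch closes: s and ~s both at 1.
Every branch closes (one shown): valid in S5.
S4-tableau for the negation ~((~[]s -> []~[]s) | ~[]q):
1. ~((~[]s -> []~[]s) | ~[]q), 0
2. ~(~[]s -> []~[]s), 0
3. []q, 0
4. ~[]s, 0
5. ~[]~[]s, 0
6. q, 0
7. ~s, 1
8. q, 1
9. []s, 2
10. q, 2
11. s, 2
Accessibility: 0R0, 0R1, 0R2, 1R1, 2R2
Complete open branch: countermodel on an S4-frame, so not valid in S4, nor in K, T (the same frame is also a K-frame and a T-frame).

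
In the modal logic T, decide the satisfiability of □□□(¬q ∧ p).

1. □□□(¬q ∧ p), 0
2. □□(¬q ∧ p), 0   [□-rule on 1 via 0R0]
3. □(¬q ∧ p), 0   [□-rule on 2 via 0R0]
4. ¬q ∧ p, 0   [□-rule on 3 via 0R0]
5. ¬q, 0   [∧-rule on 4]
6. p, 0   [∧-rule on 4]
Accessibility: 0R0

Satisfiable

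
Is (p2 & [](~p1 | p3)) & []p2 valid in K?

Tableau for the negation ~((p2 & [](~p1 | p3)) & []p2):
1. ~((p2 & [](~p1 | p3)) & []p2), w0
2. ~[]p2, w0   [~&-rule on 1 (branches; this branch)]
3. ~p2, w1   [~[]-rule on 2: fresh world w1, w0Rw1]
Accessibility: w0Rw1
The negation has an open branch (countermodel exists).

No, not valid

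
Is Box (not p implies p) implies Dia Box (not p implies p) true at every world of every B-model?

Tableau for the negation not (Box (not p implies p) implies Dia Box (not p implies p)):
1. not (Box (not p implies p) implies Dia Box (not p implies p)), 0
2. Box (not p implies p), 0
3. not Dia Box (not p implies p), 0
4. not p implies p, 0
5. not Box (not p implies p), 0
6. p, 0
7. not (not p implies p), 1
8. not p, 1
9. not p implies p, 1
10. not Box (not p implies p), 1
11. p, 1
Accessibility: 0R0, 0R1, 1R0, 1R1
Branch closes: p and not p both at 1.
Every branch of the negation's tableau closes; the branch above is one of them.

Valid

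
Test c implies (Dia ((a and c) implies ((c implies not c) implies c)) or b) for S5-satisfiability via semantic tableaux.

1. c implies (Dia ((a and c) implies ((c implies not c) implies c)) or b), 0
2. Dia ((a and c) implies ((c implies not c) implies c)) or b, 0
3. b, 0
Accessibility: 0R0

Satisfiable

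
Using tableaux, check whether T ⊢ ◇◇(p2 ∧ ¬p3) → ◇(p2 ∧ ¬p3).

Not valid

Tableau for the negation ¬(◇◇(p2 ∧ ¬p3) → ◇(p2 ∧ ¬p3)):
1. ¬(◇◇(p2 ∧ ¬p3) → ◇(p2 ∧ ¬p3)), w0
2. ◇◇(p2 ∧ ¬p3), w0
3. ¬◇(p2 ∧ ¬p3), w0
4. ¬(p2 ∧ ¬p3), w0
5. p3, w0
6. ◇(p2 ∧ ¬p3), w1
7. ¬(p2 ∧ ¬p3), w1
8. p3, w1
9. p2 ∧ ¬p3, w2
10. p2, w2
11. ¬p3, w2
Accessibility: w0Rw0, w0Rw1, w1Rw1, w1Rw2, w2Rw2
The negation has an open branch (countermodel exists).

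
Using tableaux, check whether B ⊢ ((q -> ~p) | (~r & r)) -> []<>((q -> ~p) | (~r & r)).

Yes, valid

Tableau for the negation ~(((q -> ~p) | (~r & r)) -> []<>((q -> ~p) | (~r & r))):
1. ~(((q -> ~p) | (~r & r)) -> []<>((q -> ~p) | (~r & r))), w0
2. (q -> ~p) | (~r & r), w0   [~->-rule on 1]
3. ~[]<>((q -> ~p) | (~r & r)), w0   [~->-rule on 1]
4. q -> ~p, w0   [|-rule on 2 (branches; this branch)]
5. ~p, w0   [->-rule on 4 (branches; this branch)]
6. ~<>((q -> ~p) | (~r & r)), w1   [~[]-rule on 3: fresh world w1, w0Rw1]
7. ~((q -> ~p) | (~r & r)), w0   [~<>-rule on 6 via w1Rw0]
8. ~(q -> ~p), w0   [~|-rule on 7]
9. ~(~r & r), w0   [~|-rule on 7]
10. q, w0   [~->-rule on 8]
11. p, w0   [~->-rule on 8]
Accessibility: w0Rw0, w0Rw1, w1Rw0, w1Rw1
Branch closes: p and ~p both at w0.
All branches of the negation close; one closing branch shown above.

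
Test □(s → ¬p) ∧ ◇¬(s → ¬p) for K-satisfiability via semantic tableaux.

Unsatisfiable (every branch closes)

1. □(s → ¬p) ∧ ◇¬(s → ¬p), w0
2. □(s → ¬p), w0
3. ◇¬(s → ¬p), w0
4. ¬(s → ¬p), w1
5. s, w1
6. p, w1
7. s → ¬p, w1
8. ¬p, w1
Accessibility: w0Rw1
Branch closes: p and ¬p both at w1.
(One branch shown.) All branches close.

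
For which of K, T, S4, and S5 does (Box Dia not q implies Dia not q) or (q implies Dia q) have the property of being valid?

T, S4, S5

T-tableau for the negation not ((Box Dia not q implies Dia not q) or (q implies Dia q)):
1. not ((Box Dia not q implies Dia not q) or (q implies Dia q)), w0
2. not (Box Dia not q implies Dia not q), w0
3. not (q implies Dia q), w0
4. Box Dia not q, w0
5. not Dia not q, w0
6. q, w0
7. not Dia q, w0
8. Dia not q, w0
9. not q, w0
Accessibility: w0Rw0
Branch closes: q and not q both at w0.
Every branch closes (one shown): valid in T, hence also in S4, S5 (every theorem of T is a theorem of S4 and S5).
K-tableau for the negation not ((Box Dia not q implies Dia not q) or (q implies Dia q)):
1. not ((Box Dia not q implies Dia not q) or (q implies Dia q)), w0
2. not (Box Dia not q implies Dia not q), w0
3. not (q implies Dia q), w0
4. Box Dia not q, w0
5. not Dia not q, w0
6. q, w0
7. not Dia q, w0
Complete open branch: countermodel on a K-frame, so not valid in K.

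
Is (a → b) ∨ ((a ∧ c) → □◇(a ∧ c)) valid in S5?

Yes, valid

Tableau for the negation ¬((a → b) ∨ ((a ∧ c) → □◇(a ∧ c))):
1. ¬((a → b) ∨ ((a ∧ c) → □◇(a ∧ c))), u
2. ¬(a → b), u   [¬∨-rule on 1]
3. ¬((a ∧ c) → □◇(a ∧ c)), u   [¬∨-rule on 1]
4. a, u   [¬→-rule on 2]
5. ¬b, u   [¬→-rule on 2]
6. a ∧ c, u   [¬→-rule on 3]
7. ¬□◇(a ∧ c), u   [¬→-rule on 3]
8. c, u   [∧-rule on 6]
9. ¬◇(a ∧ c), v   [¬□-rule on 7: fresh world v, uRv]
10. ¬(a ∧ c), u   [¬◇-rule on 9 via vRu]
11. ¬(a ∧ c), v   [¬◇-rule on 9 via vRv]
12. ¬c, u   [¬∧-rule on 10 (branches; this branch)]
Accessibility: uRu, uRv, vRu, vRv
Branch closes: c and ¬c both at u.
All branches of the negation close; one closing branch shown above.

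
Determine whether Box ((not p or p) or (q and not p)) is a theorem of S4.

Tableau for the negation not Box ((not p or p) or (q and not p)):
1. not Box ((not p or p) or (q and not p)), w0
2. not ((not p or p) or (q and not p)), w1
3. not (not p or p), w1
4. not (q and not p), w1
5. p, w1
6. not p, w1
Accessibility: w0Rw0, w0Rw1, w1Rw1
Branch closes: p and not p both at w1.
Every branch of the negation's tableau closes; the branch above is one of them.

Valid in S4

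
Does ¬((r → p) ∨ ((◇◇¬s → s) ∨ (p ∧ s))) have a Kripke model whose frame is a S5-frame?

Yes, satisfiable

1. ¬((r → p) ∨ ((◇◇¬s → s) ∨ (p ∧ s))), u
2. ¬(r → p), u   [¬∨-rule on 1]
3. ¬((◇◇¬s → s) ∨ (p ∧ s)), u   [¬∨-rule on 1]
4. r, u   [¬→-rule on 2]
5. ¬p, u   [¬→-rule on 2]
6. ¬(◇◇¬s → s), u   [¬∨-rule on 3]
7. ¬(p ∧ s), u   [¬∨-rule on 3]
8. ◇◇¬s, u   [¬→-rule on 6]
9. ¬s, u   [¬→-rule on 6]
10. ◇¬s, v   [◇-rule on 8: fresh world v, uRv]
11. ¬s, w   [◇-rule on 10: fresh world w, vRw]
Accessibility: uRu, uRv, uRw, vRu, vRv, vRw, wRu, wRv, wRw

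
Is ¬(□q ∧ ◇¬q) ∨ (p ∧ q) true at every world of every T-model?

Tableau for the negation ¬(¬(□q ∧ ◇¬q) ∨ (p ∧ q)):
1. ¬(¬(□q ∧ ◇¬q) ∨ (p ∧ q)), w0
2. □q ∧ ◇¬q, w0
3. ¬(p ∧ q), w0
4. □q, w0
5. ◇¬q, w0
6. q, w0
7. ¬p, w0
8. ¬q, w1
9. q, w1
Accessibility: w0Rw0, w0Rw1, w1Rw1
Branch closes: q and ¬q both at w1.
All branches of the negation close; one closing branch shown above.

Valid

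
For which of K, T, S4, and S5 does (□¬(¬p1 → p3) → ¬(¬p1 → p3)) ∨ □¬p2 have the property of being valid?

T-tableau for the negation ¬((□¬(¬p1 → p3) → ¬(¬p1 → p3)) ∨ □¬p2):
1. ¬((□¬(¬p1 → p3) → ¬(¬p1 → p3)) ∨ □¬p2), u
2. ¬(□¬(¬p1 → p3) → ¬(¬p1 → p3)), u
3. ¬□¬p2, u
4. □¬(¬p1 → p3), u
5. ¬p1 → p3, u
6. ¬(¬p1 → p3), u
7. ¬p1, u
8. ¬p3, u
9. p3, u
Accessibility: uRu
Branch closes: p3 and ¬p3 both at u.
Every branch closes (one shown): valid in T, hence also in S4, S5 (every theorem of T is a theorem of S4 and S5).
K-tableau for the negation ¬((□¬(¬p1 → p3) → ¬(¬p1 → p3)) ∨ □¬p2):
1. ¬((□¬(¬p1 → p3) → ¬(¬p1 → p3)) ∨ □¬p2), u
2. ¬(□¬(¬p1 → p3) → ¬(¬p1 → p3)), u
3. ¬□¬p2, u
4. □¬(¬p1 → p3), u
5. ¬p1 → p3, u
6. p3, u
7. p2, v
8. ¬(¬p1 → p3), v
9. ¬p1, v
10. ¬p3, v
Accessibility: uRv
Complete open branch: countermodel on a K-frame, so not valid in K.

T, S4, S5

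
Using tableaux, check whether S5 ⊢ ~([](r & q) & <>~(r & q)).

Yes, valid

Tableau for the negation [](r & q) & <>~(r & q):
1. [](r & q) & <>~(r & q), u
2. [](r & q), u   [&-rule on 1]
3. <>~(r & q), u   [&-rule on 1]
4. r & q, u   [[]-rule on 2 via uRu]
5. r, u   [&-rule on 4]
6. q, u   [&-rule on 4]
7. ~(r & q), v   [<>-rule on 3: fresh world v, uRv]
8. r & q, v   [[]-rule on 2 via uRv]
9. r, v   [&-rule on 8]
10. q, v   [&-rule on 8]
11. ~q, v   [~&-rule on 7 (branches; this branch)]
Accessibility: uRu, uRv, vRu, vRv
Branch closes: q and ~q both at v.
All branches of the negation close; one closing branch shown above.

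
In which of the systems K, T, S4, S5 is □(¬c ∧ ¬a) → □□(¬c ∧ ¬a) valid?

S4, S5

T-tableau for the negation ¬(□(¬c ∧ ¬a) → □□(¬c ∧ ¬a)):
1. ¬(□(¬c ∧ ¬a) → □□(¬c ∧ ¬a)), u
2. □(¬c ∧ ¬a), u   [¬→-rule on 1]
3. ¬□□(¬c ∧ ¬a), u   [¬→-rule on 1]
4. ¬c ∧ ¬a, u   [□-rule on 2 via uRu]
5. ¬c, u   [∧-rule on 4]
6. ¬a, u   [∧-rule on 4]
7. ¬□(¬c ∧ ¬a), v   [¬□-rule on 3: fresh world v, uRv]
8. ¬c ∧ ¬a, v   [□-rule on 2 via uRv]
9. ¬c, v   [∧-rule on 8]
10. ¬a, v   [∧-rule on 8]
11. ¬(¬c ∧ ¬a), w   [¬□-rule on 7: fresh world w, vRw]
12. a, w   [¬∧-rule on 11 (branches; this branch)]
Accessibility: uRu, uRv, vRv, vRw, wRw
Complete open branch: countermodel on a T-frame, so not valid in T, nor in K (the same frame is also a K-frame).
S4-tableau for the negation ¬(□(¬c ∧ ¬a) → □□(¬c ∧ ¬a)):
1. ¬(□(¬c ∧ ¬a) → □□(¬c ∧ ¬a)), u
2. □(¬c ∧ ¬a), u   [¬→-rule on 1]
3. ¬□□(¬c ∧ ¬a), u   [¬→-rule on 1]
4. ¬c ∧ ¬a, u   [□-rule on 2 via uRu]
5. ¬c, u   [∧-rule on 4]
6. ¬a, u   [∧-rule on 4]
7. ¬□(¬c ∧ ¬a), v   [¬□-rule on 3: fresh world v, uRv]
8. ¬c ∧ ¬a, v   [□-rule on 2 via uRv]
9. ¬c, v   [∧-rule on 8]
10. ¬a, v   [∧-rule on 8]
11. ¬(¬c ∧ ¬a), w   [¬□-rule on 7: fresh world w, vRw]
12. ¬c ∧ ¬a, w   [□-rule on 2 via uRw]
13. ¬c, w   [∧-rule on 12]
14. ¬a, w   [∧-rule on 12]
15. a, w   [¬∧-rule on 11 (branches; this branch)]
Accessibility: uRu, uRv, uRw, vRv, vRw, wRw
Branch closes: a and ¬a both at w.
Every branch closes (one shown): valid in S4, hence also in S5 (every theorem of S4 is a theorem of S5).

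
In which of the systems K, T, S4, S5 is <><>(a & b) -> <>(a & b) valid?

S4, S5

S4-tableau for the negation ~(<><>(a & b) -> <>(a & b)):
1. ~(<><>(a & b) -> <>(a & b)), u
2. <><>(a & b), u
3. ~<>(a & b), u
4. ~(a & b), u
5. ~b, u
6. <>(a & b), v
7. ~(a & b), v
8. ~b, v
9. a & b, w
10. a, w
11. b, w
12. ~(a & b), w
13. ~b, w
Accessibility: uRu, uRv, uRw, vRv, vRw, wRw
Branch closes: b and ~b both at w.
Every branch closes (one shown): valid in S4, hence also in S5 (every theorem of S4 is a theorem of S5).
T-tableau for the negation ~(<><>(a & b) -> <>(a & b)):
1. ~(<><>(a & b) -> <>(a & b)), u
2. <><>(a & b), u
3. ~<>(a & b), u
4. ~(a & b), u
5. ~b, u
6. <>(a & b), v
7. ~(a & b), v
8. ~b, v
9. a & b, w
10. a, w
11. b, w
Accessibility: uRu, uRv, vRv, vRw, wRw
Complete open branch: countermodel on a T-frame, so not valid in T, nor in K (the same frame is also a K-frame).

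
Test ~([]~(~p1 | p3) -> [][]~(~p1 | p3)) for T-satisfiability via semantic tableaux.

Satisfiable (open branch found)

1. ~([]~(~p1 | p3) -> [][]~(~p1 | p3)), 0
2. []~(~p1 | p3), 0
3. ~[][]~(~p1 | p3), 0
4. ~(~p1 | p3), 0
5. p1, 0
6. ~p3, 0
7. ~[]~(~p1 | p3), 1
8. ~(~p1 | p3), 1
9. p1, 1
10. ~p3, 1
11. ~p1 | p3, 2
12. p3, 2
Accessibility: 0R0, 0R1, 1R1, 1R2, 2R2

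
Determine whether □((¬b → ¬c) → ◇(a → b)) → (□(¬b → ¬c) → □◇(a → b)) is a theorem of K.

Valid in K

Tableau for the negation ¬(□((¬b → ¬c) → ◇(a → b)) → (□(¬b → ¬c) → □◇(a → b))):
1. ¬(□((¬b → ¬c) → ◇(a → b)) → (□(¬b → ¬c) → □◇(a → b))), u
2. □((¬b → ¬c) → ◇(a → b)), u
3. ¬(□(¬b → ¬c) → □◇(a → b)), u
4. □(¬b → ¬c), u
5. ¬□◇(a → b), u
6. ¬◇(a → b), v
7. (¬b → ¬c) → ◇(a → b), v
8. ¬b → ¬c, v
9. ◇(a → b), v
10. ¬c, v
11. a → b, w
12. ¬(a → b), w
13. a, w
14. ¬b, w
15. b, w
Accessibility: uRv, vRw
Branch closes: b and ¬b both at w.
All branches of the negation close; one closing branch shown above.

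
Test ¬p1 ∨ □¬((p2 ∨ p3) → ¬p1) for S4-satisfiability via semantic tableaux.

Satisfiable

1. ¬p1 ∨ □¬((p2 ∨ p3) → ¬p1), 0
2. □¬((p2 ∨ p3) → ¬p1), 0
3. ¬((p2 ∨ p3) → ¬p1), 0
4. p2 ∨ p3, 0
5. p1, 0
6. p3, 0
Accessibility: 0R0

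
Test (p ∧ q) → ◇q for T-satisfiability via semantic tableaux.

Yes, satisfiable

1. (p ∧ q) → ◇q, u
2. ◇q, u
3. q, v
Accessibility: uRu, uRv, vRv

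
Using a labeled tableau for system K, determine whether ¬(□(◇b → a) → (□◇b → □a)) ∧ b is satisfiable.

Unsatisfiable (every branch closes)

1. ¬(□(◇b → a) → (□◇b → □a)) ∧ b, w0
2. ¬(□(◇b → a) → (□◇b → □a)), w0   [∧-rule on 1]
3. b, w0   [∧-rule on 1]
4. □(◇b → a), w0   [¬→-rule on 2]
5. ¬(□◇b → □a), w0   [¬→-rule on 2]
6. □◇b, w0   [¬→-rule on 5]
7. ¬□a, w0   [¬→-rule on 5]
8. ¬a, w1   [¬□-rule on 7: fresh world w1, w0Rw1]
9. ◇b → a, w1   [□-rule on 4 via w0Rw1]
10. ◇b, w1   [□-rule on 6 via w0Rw1]
11. ¬◇b, w1   [→-rule on 9 (branches; this branch)]
12. b, w2   [◇-rule on 10: fresh world w2, w1Rw2]
13. ¬b, w2   [¬◇-rule on 11 via w1Rw2]
Accessibility: w0Rw1, w1Rw2
Branch closes: b and ¬b both at w2.
Every branch closes; the branch above is one of them.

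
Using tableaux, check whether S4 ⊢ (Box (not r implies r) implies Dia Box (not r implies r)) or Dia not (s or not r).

Tableau for the negation not ((Box (not r implies r) implies Dia Box (not r implies r)) or Dia not (s or not r)):
1. not ((Box (not r implies r) implies Dia Box (not r implies r)) or Dia not (s or not r)), 0
2. not (Box (not r implies r) implies Dia Box (not r implies r)), 0   [neg-or-rule on 1]
3. not Dia not (s or not r), 0   [neg-or-rule on 1]
4. Box (not r implies r), 0   [neg-implies-rule on 2]
5. not Dia Box (not r implies r), 0   [neg-implies-rule on 2]
6. s or not r, 0   [neg-Dia-rule on 3 via 0R0]
7. not r implies r, 0   [Box-rule on 4 via 0R0]
8. not Box (not r implies r), 0   [neg-Dia-rule on 5 via 0R0]
9. s, 0   [or-rule on 6 (branches; this branch)]
10. r, 0   [implies-rule on 7 (branches; this branch)]
11. not (not r implies r), 1   [neg-Box-rule on 8: fresh world 1, 0R1]
12. not r, 1   [neg-implies-rule on 11]
13. s or not r, 1   [neg-Dia-rule on 3 via 0R1]
14. not r implies r, 1   [Box-rule on 4 via 0R1]
15. not Box (not r implies r), 1   [neg-Dia-rule on 5 via 0R1]
16. r, 1   [implies-rule on 14 (branches; this branch)]
Accessibility: 0R0, 0R1, 1R1
Branch closes: r and not r both at 1.
Every branch of the negation's tableau closes; the branch above is one of them.

Valid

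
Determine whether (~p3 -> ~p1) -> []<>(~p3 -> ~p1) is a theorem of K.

Tableau for the negation ~((~p3 -> ~p1) -> []<>(~p3 -> ~p1)):
1. ~((~p3 -> ~p1) -> []<>(~p3 -> ~p1)), w0
2. ~p3 -> ~p1, w0   [~->-rule on 1]
3. ~[]<>(~p3 -> ~p1), w0   [~->-rule on 1]
4. ~p1, w0   [->-rule on 2 (branches; this branch)]
5. ~<>(~p3 -> ~p1), w1   [~[]-rule on 3: fresh world w1, w0Rw1]
Accessibility: w0Rw1
The negation has an open branch (countermodel exists).

Invalid (countermodel exists)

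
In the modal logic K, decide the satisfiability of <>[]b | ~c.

1. <>[]b | ~c, u
2. ~c, u

Satisfiable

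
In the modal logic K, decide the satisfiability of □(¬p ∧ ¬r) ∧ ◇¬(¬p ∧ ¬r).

1. □(¬p ∧ ¬r) ∧ ◇¬(¬p ∧ ¬r), w0
2. □(¬p ∧ ¬r), w0
3. ◇¬(¬p ∧ ¬r), w0
4. ¬(¬p ∧ ¬r), w1
5. ¬p ∧ ¬r, w1
6. ¬p, w1
7. ¬r, w1
8. r, w1
Accessibility: w0Rw1
Branch closes: r and ¬r both at w1.
All branches of the tableau close; one closing branch shown above.

No, unsatisfiable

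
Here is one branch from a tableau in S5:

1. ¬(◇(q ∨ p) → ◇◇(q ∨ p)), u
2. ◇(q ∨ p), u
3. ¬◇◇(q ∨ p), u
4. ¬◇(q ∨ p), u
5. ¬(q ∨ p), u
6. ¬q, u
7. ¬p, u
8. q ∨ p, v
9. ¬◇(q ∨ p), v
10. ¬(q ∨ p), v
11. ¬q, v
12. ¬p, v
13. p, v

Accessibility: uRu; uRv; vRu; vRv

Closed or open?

Yes, closed

Both p and ¬p appear at v.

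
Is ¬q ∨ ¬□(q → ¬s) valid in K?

Tableau for the negation ¬(¬q ∨ ¬□(q → ¬s)):
1. ¬(¬q ∨ ¬□(q → ¬s)), w0
2. q, w0
3. □(q → ¬s), w0
The negation has an open branch (countermodel exists).

Not valid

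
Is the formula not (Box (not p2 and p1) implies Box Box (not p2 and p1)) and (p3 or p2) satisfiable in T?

Satisfiable (open branch found)

1. not (Box (not p2 and p1) implies Box Box (not p2 and p1)) and (p3 or p2), u
2. not (Box (not p2 and p1) implies Box Box (not p2 and p1)), u   [and-rule on 1]
3. p3 or p2, u   [and-rule on 1]
4. Box (not p2 and p1), u   [neg-implies-rule on 2]
5. not Box Box (not p2 and p1), u   [neg-implies-rule on 2]
6. not p2 and p1, u   [Box-rule on 4 via uRu]
7. not p2, u   [and-rule on 6]
8. p1, u   [and-rule on 6]
9. p3, u   [or-rule on 3 (branches; this branch)]
10. not Box (not p2 and p1), v   [neg-Box-rule on 5: fresh world v, uRv]
11. not p2 and p1, v   [Box-rule on 4 via uRv]
12. not p2, v   [and-rule on 11]
13. p1, v   [and-rule on 11]
14. not (not p2 and p1), w   [neg-Box-rule on 10: fresh world w, vRw]
15. not p1, w   [neg-and-rule on 14 (branches; this branch)]
Accessibility: uRu, uRv, vRv, vRw, wRw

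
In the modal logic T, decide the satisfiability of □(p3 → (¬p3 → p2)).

1. □(p3 → (¬p3 → p2)), 0
2. p3 → (¬p3 → p2), 0
3. ¬p3 → p2, 0
4. p2, 0
Accessibility: 0R0

Satisfiable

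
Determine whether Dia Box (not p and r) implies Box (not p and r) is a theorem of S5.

Tableau for the negation not (Dia Box (not p and r) implies Box (not p and r)):
1. not (Dia Box (not p and r) implies Box (not p and r)), 0
2. Dia Box (not p and r), 0
3. not Box (not p and r), 0
4. Box (not p and r), 1
5. not p and r, 0
6. not p, 0
7. r, 0
8. not p and r, 1
9. not p, 1
10. r, 1
11. not (not p and r), 2
12. not p and r, 2
13. not p, 2
14. r, 2
15. not r, 2
Accessibility: 0R0, 0R1, 0R2, 1R0, 1R1, 1R2, 2R0, 2R1, 2R2
Branch closes: r and not r both at 2.
Every branch of the negation's tableau closes; the branch above is one of them.

Valid in S5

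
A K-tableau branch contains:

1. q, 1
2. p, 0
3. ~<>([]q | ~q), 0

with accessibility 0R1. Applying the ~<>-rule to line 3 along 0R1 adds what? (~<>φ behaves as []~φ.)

~([]q | ~q), 1

~<>φ behaves as []~φ: propagate the negated body to each accessible world.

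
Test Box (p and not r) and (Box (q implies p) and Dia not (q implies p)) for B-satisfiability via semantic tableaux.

Unsatisfiable (every branch closes)

1. Box (p and not r) and (Box (q implies p) and Dia not (q implies p)), 0
2. Box (p and not r), 0
3. Box (q implies p) and Dia not (q implies p), 0
4. Box (q implies p), 0
5. Dia not (q implies p), 0
6. p and not r, 0
7. p, 0
8. not r, 0
9. q implies p, 0
10. not (q implies p), 1
11. q, 1
12. not p, 1
13. p and not r, 1
14. p, 1
15. not r, 1
Accessibility: 0R0, 0R1, 1R0, 1R1
Branch closes: p and not p both at 1.
(One branch shown.) All branches close.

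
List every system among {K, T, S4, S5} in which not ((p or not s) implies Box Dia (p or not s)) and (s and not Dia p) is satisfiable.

K

T-tableau for the formula:
1. not ((p or not s) implies Box Dia (p or not s)) and (s and not Dia p), u
2. not ((p or not s) implies Box Dia (p or not s)), u
3. s and not Dia p, u
4. p or not s, u
5. not Box Dia (p or not s), u
6. s, u
7. not Dia p, u
8. not p, u
9. not s, u
Accessibility: uRu
Branch closes: s and not s both at u.
Every branch closes (one shown): unsatisfiable in T, hence also in S4, S5 (every S4/S5-frame is a T-frame).
K-tableau for the formula:
1. not ((p or not s) implies Box Dia (p or not s)) and (s and not Dia p), u
2. not ((p or not s) implies Box Dia (p or not s)), u
3. s and not Dia p, u
4. p or not s, u
5. not Box Dia (p or not s), u
6. s, u
7. not Dia p, u
8. p, u
9. not Dia (p or not s), v
10. not p, v
Accessibility: uRv
Complete open branch: satisfiable in K.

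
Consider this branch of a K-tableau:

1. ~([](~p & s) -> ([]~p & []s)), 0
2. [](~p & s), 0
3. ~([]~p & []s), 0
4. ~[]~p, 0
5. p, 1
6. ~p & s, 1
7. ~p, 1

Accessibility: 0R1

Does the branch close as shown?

Both p and ~p appear at 1.

Yes, closed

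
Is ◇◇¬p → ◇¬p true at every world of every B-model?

Invalid (countermodel exists)

Tableau for the negation ¬(◇◇¬p → ◇¬p):
1. ¬(◇◇¬p → ◇¬p), 0
2. ◇◇¬p, 0   [¬→-rule on 1]
3. ¬◇¬p, 0   [¬→-rule on 1]
4. p, 0   [¬◇-rule on 3 via 0R0]
5. ◇¬p, 1   [◇-rule on 2: fresh world 1, 0R1]
6. p, 1   [¬◇-rule on 3 via 0R1]
7. ¬p, 2   [◇-rule on 5: fresh world 2, 1R2]
Accessibility: 0R0, 0R1, 1R0, 1R1, 1R2, 2R1, 2R2
The negation has an open branch (countermodel exists).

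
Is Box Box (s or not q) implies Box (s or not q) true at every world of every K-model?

No, not valid

Tableau for the negation not (Box Box (s or not q) implies Box (s or not q)):
1. not (Box Box (s or not q) implies Box (s or not q)), u
2. Box Box (s or not q), u   [neg-implies-rule on 1]
3. not Box (s or not q), u   [neg-implies-rule on 1]
4. not (s or not q), v   [neg-Box-rule on 3: fresh world v, uRv]
5. not s, v   [neg-or-rule on 4]
6. q, v   [neg-or-rule on 4]
7. Box (s or not q), v   [Box-rule on 2 via uRv]
Accessibility: uRv
The negation has an open branch (countermodel exists).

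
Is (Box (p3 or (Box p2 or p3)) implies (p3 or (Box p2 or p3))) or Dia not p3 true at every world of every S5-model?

Valid in S5

Tableau for the negation not ((Box (p3 or (Box p2 or p3)) implies (p3 or (Box p2 or p3))) or Dia not p3):
1. not ((Box (p3 or (Box p2 or p3)) implies (p3 or (Box p2 or p3))) or Dia not p3), 0
2. not (Box (p3 or (Box p2 or p3)) implies (p3 or (Box p2 or p3))), 0
3. not Dia not p3, 0
4. Box (p3 or (Box p2 or p3)), 0
5. not (p3 or (Box p2 or p3)), 0
6. not p3, 0
7. not (Box p2 or p3), 0
8. not Box p2, 0
9. p3, 0
Accessibility: 0R0
Branch closes: p3 and not p3 both at 0.
All branches of the negation close; one closing branch shown above.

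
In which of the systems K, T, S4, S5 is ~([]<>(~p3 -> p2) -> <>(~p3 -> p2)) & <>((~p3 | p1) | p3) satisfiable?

K

T-tableau for the formula:
1. ~([]<>(~p3 -> p2) -> <>(~p3 -> p2)) & <>((~p3 | p1) | p3), 0
2. ~([]<>(~p3 -> p2) -> <>(~p3 -> p2)), 0   [&-rule on 1]
3. <>((~p3 | p1) | p3), 0   [&-rule on 1]
4. []<>(~p3 -> p2), 0   [~->-rule on 2]
5. ~<>(~p3 -> p2), 0   [~->-rule on 2]
6. <>(~p3 -> p2), 0   [[]-rule on 4 via 0R0]
7. ~(~p3 -> p2), 0   [~<>-rule on 5 via 0R0]
8. ~p3, 0   [~->-rule on 7]
9. ~p2, 0   [~->-rule on 7]
10. (~p3 | p1) | p3, 1   [<>-rule on 3: fresh world 1, 0R1]
11. <>(~p3 -> p2), 1   [[]-rule on 4 via 0R1]
12. ~(~p3 -> p2), 1   [~<>-rule on 5 via 0R1]
13. ~p3, 1   [~->-rule on 12]
14. ~p2, 1   [~->-rule on 12]
15. ~p3 | p1, 1   [|-rule on 10 (branches; this branch)]
16. p1, 1   [|-rule on 15 (branches; this branch)]
17. ~p3 -> p2, 2   [<>-rule on 6: fresh world 2, 0R2]
18. <>(~p3 -> p2), 2   [[]-rule on 4 via 0R2]
19. ~(~p3 -> p2), 2   [~<>-rule on 5 via 0R2]
20. ~p3, 2   [~->-rule on 19]
21. ~p2, 2   [~->-rule on 19]
22. p2, 2   [->-rule on 17 (branches; this branch)]
Accessibility: 0R0, 0R1, 0R2, 1R1, 2R2
Branch closes: p2 and ~p2 both at 2.
Every branch closes (one shown): unsatisfiable in T, hence also in S4, S5 (every S4/S5-frame is a T-frame).
K-tableau for the formula:
1. ~([]<>(~p3 -> p2) -> <>(~p3 -> p2)) & <>((~p3 | p1) | p3), 0
2. ~([]<>(~p3 -> p2) -> <>(~p3 -> p2)), 0   [&-rule on 1]
3. <>((~p3 | p1) | p3), 0   [&-rule on 1]
4. []<>(~p3 -> p2), 0   [~->-rule on 2]
5. ~<>(~p3 -> p2), 0   [~->-rule on 2]
6. (~p3 | p1) | p3, 1   [<>-rule on 3: fresh world 1, 0R1]
7. <>(~p3 -> p2), 1   [[]-rule on 4 via 0R1]
8. ~(~p3 -> p2), 1   [~<>-rule on 5 via 0R1]
9. ~p3, 1   [~->-rule on 8]
10. ~p2, 1   [~->-rule on 8]
11. ~p3 | p1, 1   [|-rule on 6 (branches; this branch)]
12. p1, 1   [|-rule on 11 (branches; this branch)]
13. ~p3 -> p2, 2   [<>-rule on 7: fresh world 2, 1R2]
14. p2, 2   [->-rule on 13 (branches; this branch)]
Accessibility: 0R1, 1R2
Complete open branch: satisfiable in K.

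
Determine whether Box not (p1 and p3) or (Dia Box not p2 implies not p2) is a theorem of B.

Yes, valid

Tableau for the negation not (Box not (p1 and p3) or (Dia Box not p2 implies not p2)):
1. not (Box not (p1 and p3) or (Dia Box not p2 implies not p2)), 0
2. not Box not (p1 and p3), 0
3. not (Dia Box not p2 implies not p2), 0
4. Dia Box not p2, 0
5. p2, 0
6. p1 and p3, 1
7. p1, 1
8. p3, 1
9. Box not p2, 2
10. not p2, 0
Accessibility: 0R0, 0R1, 0R2, 1R0, 1R1, 2R0, 2R2
Branch closes: p2 and not p2 both at 0.
All branches of the negation close; one closing branch shown above.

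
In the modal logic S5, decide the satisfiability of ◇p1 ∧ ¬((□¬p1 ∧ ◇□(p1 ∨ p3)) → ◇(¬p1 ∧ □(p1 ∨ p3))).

1. ◇p1 ∧ ¬((□¬p1 ∧ ◇□(p1 ∨ p3)) → ◇(¬p1 ∧ □(p1 ∨ p3))), w0
2. ◇p1, w0
3. ¬((□¬p1 ∧ ◇□(p1 ∨ p3)) → ◇(¬p1 ∧ □(p1 ∨ p3))), w0
4. □¬p1 ∧ ◇□(p1 ∨ p3), w0
5. ¬◇(¬p1 ∧ □(p1 ∨ p3)), w0
6. □¬p1, w0
7. ◇□(p1 ∨ p3), w0
8. ¬(¬p1 ∧ □(p1 ∨ p3)), w0
9. ¬p1, w0
10. ¬□(p1 ∨ p3), w0
11. p1, w1
12. ¬(¬p1 ∧ □(p1 ∨ p3)), w1
13. ¬p1, w1
Accessibility: w0Rw0, w0Rw1, w1Rw0, w1Rw1
Branch closes: p1 and ¬p1 both at w1.
(One branch shown.) All branches close.

No, unsatisfiable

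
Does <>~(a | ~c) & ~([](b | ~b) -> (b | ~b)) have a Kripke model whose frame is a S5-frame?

1. <>~(a | ~c) & ~([](b | ~b) -> (b | ~b)), w0
2. <>~(a | ~c), w0   [&-rule on 1]
3. ~([](b | ~b) -> (b | ~b)), w0   [&-rule on 1]
4. [](b | ~b), w0   [~->-rule on 3]
5. ~(b | ~b), w0   [~->-rule on 3]
6. ~b, w0   [~|-rule on 5]
7. b, w0   [~|-rule on 5]
Accessibility: w0Rw0
Branch closes: b and ~b both at w0.
(One branch shown.) All branches close.

No, unsatisfiable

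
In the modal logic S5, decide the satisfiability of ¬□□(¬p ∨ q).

Satisfiable

1. ¬□□(¬p ∨ q), w0
2. ¬□(¬p ∨ q), w1
3. ¬(¬p ∨ q), w2
4. p, w2
5. ¬q, w2
Accessibility: w0Rw0, w0Rw1, w0Rw2, w1Rw0, w1Rw1, w1Rw2, w2Rw0, w2Rw1, w2Rw2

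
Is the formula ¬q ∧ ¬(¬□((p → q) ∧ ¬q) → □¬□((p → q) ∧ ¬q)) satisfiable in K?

1. ¬q ∧ ¬(¬□((p → q) ∧ ¬q) → □¬□((p → q) ∧ ¬q)), 0
2. ¬q, 0
3. ¬(¬□((p → q) ∧ ¬q) → □¬□((p → q) ∧ ¬q)), 0
4. ¬□((p → q) ∧ ¬q), 0
5. ¬□¬□((p → q) ∧ ¬q), 0
6. ¬((p → q) ∧ ¬q), 1
7. q, 1
8. □((p → q) ∧ ¬q), 2
Accessibility: 0R1, 0R2

Yes, satisfiable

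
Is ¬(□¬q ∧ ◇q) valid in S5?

Tableau for the negation □¬q ∧ ◇q:
1. □¬q ∧ ◇q, 0
2. □¬q, 0
3. ◇q, 0
4. ¬q, 0
5. q, 1
6. ¬q, 1
Accessibility: 0R0, 0R1, 1R0, 1R1
Branch closes: q and ¬q both at 1.
Every branch of the negation's tableau closes; the branch above is one of them.

Valid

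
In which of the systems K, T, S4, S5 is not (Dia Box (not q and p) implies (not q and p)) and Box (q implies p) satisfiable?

K, T, S4

S4-tableau for the formula:
1. not (Dia Box (not q and p) implies (not q and p)) and Box (q implies p), w0
2. not (Dia Box (not q and p) implies (not q and p)), w0   [and-rule on 1]
3. Box (q implies p), w0   [and-rule on 1]
4. Dia Box (not q and p), w0   [neg-implies-rule on 2]
5. not (not q and p), w0   [neg-implies-rule on 2]
6. q implies p, w0   [Box-rule on 3 via w0Rw0]
7. not p, w0   [neg-and-rule on 5 (branches; this branch)]
8. not q, w0   [implies-rule on 6 (branches; this branch)]
9. Box (not q and p), w1   [Dia-rule on 4: fresh world w1, w0Rw1]
10. q implies p, w1   [Box-rule on 3 via w0Rw1]
11. not q and p, w1   [Box-rule on 9 via w1Rw1]
12. not q, w1   [and-rule on 11]
13. p, w1   [and-rule on 11]
Accessibility: w0Rw0, w0Rw1, w1Rw1
Complete open branch: satisfiable in S4, hence also in K, T (this S4-model is also a K-model and a T-model).
S5-tableau for the formula:
1. not (Dia Box (not q and p) implies (not q and p)) and Box (q implies p), w0
2. not (Dia Box (not q and p) implies (not q and p)), w0   [and-rule on 1]
3. Box (q implies p), w0   [and-rule on 1]
4. Dia Box (not q and p), w0   [neg-implies-rule on 2]
5. not (not q and p), w0   [neg-implies-rule on 2]
6. q implies p, w0   [Box-rule on 3 via w0Rw0]
7. not p, w0   [neg-and-rule on 5 (branches; this branch)]
8. not q, w0   [implies-rule on 6 (branches; this branch)]
9. Box (not q and p), w1   [Dia-rule on 4: fresh world w1, w0Rw1]
10. q implies p, w1   [Box-rule on 3 via w0Rw1]
11. not q and p, w0   [Box-rule on 9 via w1Rw0]
12. p, w0   [and-rule on 11]
Accessibility: w0Rw0, w0Rw1, w1Rw0, w1Rw1
Branch closes: p and not p both at w0.
Every branch closes (one shown): unsatisfiable in S5.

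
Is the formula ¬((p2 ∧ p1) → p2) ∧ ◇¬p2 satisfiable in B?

1. ¬((p2 ∧ p1) → p2) ∧ ◇¬p2, w0
2. ¬((p2 ∧ p1) → p2), w0
3. ◇¬p2, w0
4. p2 ∧ p1, w0
5. ¬p2, w0
6. p2, w0
7. p1, w0
Accessibility: w0Rw0
Branch closes: p2 and ¬p2 both at w0.
Every branch closes; the branch above is one of them.

Unsatisfiable (every branch closes)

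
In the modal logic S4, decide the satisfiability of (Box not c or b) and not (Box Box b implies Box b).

1. (Box not c or b) and not (Box Box b implies Box b), 0
2. Box not c or b, 0
3. not (Box Box b implies Box b), 0
4. Box Box b, 0
5. not Box b, 0
6. Box b, 0
7. b, 0
8. Box not c, 0
9. not c, 0
10. not b, 1
11. Box b, 1
12. b, 1
Accessibility: 0R0, 0R1, 1R1
Branch closes: b and not b both at 1.
Every branch closes; the branch above is one of them.

Unsatisfiable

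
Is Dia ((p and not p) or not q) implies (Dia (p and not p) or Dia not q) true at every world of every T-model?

Tableau for the negation not (Dia ((p and not p) or not q) implies (Dia (p and not p) or Dia not q)):
1. not (Dia ((p and not p) or not q) implies (Dia (p and not p) or Dia not q)), u
2. Dia ((p and not p) or not q), u
3. not (Dia (p and not p) or Dia not q), u
4. not Dia (p and not p), u
5. not Dia not q, u
6. not (p and not p), u
7. q, u
8. p, u
9. (p and not p) or not q, v
10. not (p and not p), v
11. q, v
12. p and not p, v
13. p, v
14. not p, v
Accessibility: uRu, uRv, vRv
Branch closes: p and not p both at v.
All branches of the negation close; one closing branch shown above.

Valid in T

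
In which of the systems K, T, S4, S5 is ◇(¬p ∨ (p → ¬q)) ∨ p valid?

K-tableau for the negation ¬(◇(¬p ∨ (p → ¬q)) ∨ p):
1. ¬(◇(¬p ∨ (p → ¬q)) ∨ p), w0
2. ¬◇(¬p ∨ (p → ¬q)), w0
3. ¬p, w0
Complete open branch: countermodel on a K-frame, so not valid in K.
T-tableau for the negation ¬(◇(¬p ∨ (p → ¬q)) ∨ p):
1. ¬(◇(¬p ∨ (p → ¬q)) ∨ p), w0
2. ¬◇(¬p ∨ (p → ¬q)), w0
3. ¬p, w0
4. ¬(¬p ∨ (p → ¬q)), w0
5. p, w0
6. ¬(p → ¬q), w0
Accessibility: w0Rw0
Branch closes: p and ¬p both at w0.
Every branch closes (one shown): valid in T, hence also in S4, S5 (every theorem of T is a theorem of S4 and S5).

T, S4, S5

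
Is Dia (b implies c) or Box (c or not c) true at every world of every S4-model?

Valid in S4

Tableau for the negation not (Dia (b implies c) or Box (c or not c)):
1. not (Dia (b implies c) or Box (c or not c)), w0
2. not Dia (b implies c), w0
3. not Box (c or not c), w0
4. not (b implies c), w0
5. b, w0
6. not c, w0
7. not (c or not c), w1
8. not c, w1
9. c, w1
Accessibility: w0Rw0, w0Rw1, w1Rw1
Branch closes: c and not c both at w1.
All branches of the negation close; one closing branch shown above.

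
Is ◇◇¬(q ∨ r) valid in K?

Tableau for the negation ¬◇◇¬(q ∨ r):
1. ¬◇◇¬(q ∨ r), w0
The negation has an open branch (countermodel exists).

Not valid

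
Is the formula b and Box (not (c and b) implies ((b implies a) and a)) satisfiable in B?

Yes, satisfiable

1. b and Box (not (c and b) implies ((b implies a) and a)), w0
2. b, w0   [and-rule on 1]
3. Box (not (c and b) implies ((b implies a) and a)), w0   [and-rule on 1]
4. not (c and b) implies ((b implies a) and a), w0   [Box-rule on 3 via w0Rw0]
5. (b implies a) and a, w0   [implies-rule on 4 (branches; this branch)]
6. b implies a, w0   [and-rule on 5]
7. a, w0   [and-rule on 5]
Accessibility: w0Rw0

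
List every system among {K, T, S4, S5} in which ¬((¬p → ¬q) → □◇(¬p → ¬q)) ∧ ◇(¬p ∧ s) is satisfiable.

S4-tableau for the formula:
1. ¬((¬p → ¬q) → □◇(¬p → ¬q)) ∧ ◇(¬p ∧ s), w0
2. ¬((¬p → ¬q) → □◇(¬p → ¬q)), w0
3. ◇(¬p ∧ s), w0
4. ¬p → ¬q, w0
5. ¬□◇(¬p → ¬q), w0
6. ¬q, w0
7. ¬p ∧ s, w1
8. ¬p, w1
9. s, w1
10. ¬◇(¬p → ¬q), w2
11. ¬(¬p → ¬q), w2
12. ¬p, w2
13. q, w2
Accessibility: w0Rw0, w0Rw1, w0Rw2, w1Rw1, w2Rw2
Complete open branch: satisfiable in S4, hence also in K, T (this S4-model is also a K-model and a T-model).
S5-tableau for the formula:
1. ¬((¬p → ¬q) → □◇(¬p → ¬q)) ∧ ◇(¬p ∧ s), w0
2. ¬((¬p → ¬q) → □◇(¬p → ¬q)), w0
3. ◇(¬p ∧ s), w0
4. ¬p → ¬q, w0
5. ¬□◇(¬p → ¬q), w0
6. ¬q, w0
7. ¬p ∧ s, w1
8. ¬p, w1
9. s, w1
10. ¬◇(¬p → ¬q), w2
11. ¬(¬p → ¬q), w0
12. ¬p, w0
13. q, w0
Accessibility: w0Rw0, w0Rw1, w0Rw2, w1Rw0, w1Rw1, w1Rw2, w2Rw0, w2Rw1, w2Rw2
Branch closes: q and ¬q both at w0.
Every branch closes (one shown): unsatisfiable in S5.

K, T, S4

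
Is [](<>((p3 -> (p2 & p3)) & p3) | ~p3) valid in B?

No, not valid

Tableau for the negation ~[](<>((p3 -> (p2 & p3)) & p3) | ~p3):
1. ~[](<>((p3 -> (p2 & p3)) & p3) | ~p3), w0
2. ~(<>((p3 -> (p2 & p3)) & p3) | ~p3), w1   [~[]-rule on 1: fresh world w1, w0Rw1]
3. ~<>((p3 -> (p2 & p3)) & p3), w1   [~|-rule on 2]
4. p3, w1   [~|-rule on 2]
5. ~((p3 -> (p2 & p3)) & p3), w0   [~<>-rule on 3 via w1Rw0]
6. ~((p3 -> (p2 & p3)) & p3), w1   [~<>-rule on 3 via w1Rw1]
7. ~p3, w0   [~&-rule on 5 (branches; this branch)]
8. ~(p3 -> (p2 & p3)), w1   [~&-rule on 6 (branches; this branch)]
9. ~(p2 & p3), w1   [~->-rule on 8]
10. ~p2, w1   [~&-rule on 9 (branches; this branch)]
Accessibility: w0Rw0, w0Rw1, w1Rw0, w1Rw1
The negation has an open branch (countermodel exists).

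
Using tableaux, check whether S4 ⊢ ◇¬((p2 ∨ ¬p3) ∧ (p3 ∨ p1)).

Tableau for the negation ¬◇¬((p2 ∨ ¬p3) ∧ (p3 ∨ p1)):
1. ¬◇¬((p2 ∨ ¬p3) ∧ (p3 ∨ p1)), u
2. (p2 ∨ ¬p3) ∧ (p3 ∨ p1), u   [¬◇-rule on 1 via uRu]
3. p2 ∨ ¬p3, u   [∧-rule on 2]
4. p3 ∨ p1, u   [∧-rule on 2]
5. ¬p3, u   [∨-rule on 3 (branches; this branch)]
6. p1, u   [∨-rule on 4 (branches; this branch)]
Accessibility: uRu
The negation has an open branch (countermodel exists).

No, not valid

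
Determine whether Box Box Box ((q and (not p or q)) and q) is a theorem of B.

Tableau for the negation not Box Box Box ((q and (not p or q)) and q):
1. not Box Box Box ((q and (not p or q)) and q), w0
2. not Box Box ((q and (not p or q)) and q), w1
3. not Box ((q and (not p or q)) and q), w2
4. not ((q and (not p or q)) and q), w3
5. not q, w3
Accessibility: w0Rw0, w0Rw1, w1Rw0, w1Rw1, w1Rw2, w2Rw1, w2Rw2, w2Rw3, w3Rw2, w3Rw3
The negation has an open branch (countermodel exists).

No, not valid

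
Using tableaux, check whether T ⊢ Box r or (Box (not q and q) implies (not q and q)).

Tableau for the negation not (Box r or (Box (not q and q) implies (not q and q))):
1. not (Box r or (Box (not q and q) implies (not q and q))), w0
2. not Box r, w0
3. not (Box (not q and q) implies (not q and q)), w0
4. Box (not q and q), w0
5. not (not q and q), w0
6. not q and q, w0
7. not q, w0
8. q, w0
Accessibility: w0Rw0
Branch closes: q and not q both at w0.
All branches of the negation close; one closing branch shown above.

Yes, valid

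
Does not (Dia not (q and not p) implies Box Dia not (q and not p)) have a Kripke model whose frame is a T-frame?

1. not (Dia not (q and not p) implies Box Dia not (q and not p)), 0
2. Dia not (q and not p), 0
3. not Box Dia not (q and not p), 0
4. not (q and not p), 1
5. p, 1
6. not Dia not (q and not p), 2
7. q and not p, 2
8. q, 2
9. not p, 2
Accessibility: 0R0, 0R1, 0R2, 1R1, 2R2

Satisfiable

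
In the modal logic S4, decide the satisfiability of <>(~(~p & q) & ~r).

Satisfiable

1. <>(~(~p & q) & ~r), 0
2. ~(~p & q) & ~r, 1
3. ~(~p & q), 1
4. ~r, 1
5. ~q, 1
Accessibility: 0R0, 0R1, 1R1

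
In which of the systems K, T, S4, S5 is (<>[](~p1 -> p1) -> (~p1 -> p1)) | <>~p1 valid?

T, S4, S5

K-tableau for the negation ~((<>[](~p1 -> p1) -> (~p1 -> p1)) | <>~p1):
1. ~((<>[](~p1 -> p1) -> (~p1 -> p1)) | <>~p1), u
2. ~(<>[](~p1 -> p1) -> (~p1 -> p1)), u
3. ~<>~p1, u
4. <>[](~p1 -> p1), u
5. ~(~p1 -> p1), u
6. ~p1, u
7. [](~p1 -> p1), v
8. p1, v
Accessibility: uRv
Complete open branch: countermodel on a K-frame, so not valid in K.
T-tableau for the negation ~((<>[](~p1 -> p1) -> (~p1 -> p1)) | <>~p1):
1. ~((<>[](~p1 -> p1) -> (~p1 -> p1)) | <>~p1), u
2. ~(<>[](~p1 -> p1) -> (~p1 -> p1)), u
3. ~<>~p1, u
4. <>[](~p1 -> p1), u
5. ~(~p1 -> p1), u
6. ~p1, u
7. p1, u
Accessibility: uRu
Branch closes: p1 and ~p1 both at u.
Every branch closes (one shown): valid in T, hence also in S4, S5 (every theorem of T is a theorem of S4 and S5).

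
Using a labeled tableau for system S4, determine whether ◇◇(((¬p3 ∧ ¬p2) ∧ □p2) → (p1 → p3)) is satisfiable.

1. ◇◇(((¬p3 ∧ ¬p2) ∧ □p2) → (p1 → p3)), 0
2. ◇(((¬p3 ∧ ¬p2) ∧ □p2) → (p1 → p3)), 1
3. ((¬p3 ∧ ¬p2) ∧ □p2) → (p1 → p3), 2
4. p1 → p3, 2
5. p3, 2
Accessibility: 0R0, 0R1, 0R2, 1R1, 1R2, 2R2

Satisfiable (open branch found)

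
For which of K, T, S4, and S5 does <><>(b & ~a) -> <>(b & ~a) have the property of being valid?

S4-tableau for the negation ~(<><>(b & ~a) -> <>(b & ~a)):
1. ~(<><>(b & ~a) -> <>(b & ~a)), u
2. <><>(b & ~a), u   [~->-rule on 1]
3. ~<>(b & ~a), u   [~->-rule on 1]
4. ~(b & ~a), u   [~<>-rule on 3 via uRu]
5. a, u   [~&-rule on 4 (branches; this branch)]
6. <>(b & ~a), v   [<>-rule on 2: fresh world v, uRv]
7. ~(b & ~a), v   [~<>-rule on 3 via uRv]
8. a, v   [~&-rule on 7 (branches; this branch)]
9. b & ~a, w   [<>-rule on 6: fresh world w, vRw]
10. b, w   [&-rule on 9]
11. ~a, w   [&-rule on 9]
12. ~(b & ~a), w   [~<>-rule on 3 via uRw]
13. a, w   [~&-rule on 12 (branches; this branch)]
Accessibility: uRu, uRv, uRw, vRv, vRw, wRw
Branch closes: a and ~a both at w.
Every branch closes (one shown): valid in S4, hence also in S5 (every theorem of S4 is a theorem of S5).
T-tableau for the negation ~(<><>(b & ~a) -> <>(b & ~a)):
1. ~(<><>(b & ~a) -> <>(b & ~a)), u
2. <><>(b & ~a), u   [~->-rule on 1]
3. ~<>(b & ~a), u   [~->-rule on 1]
4. ~(b & ~a), u   [~<>-rule on 3 via uRu]
5. a, u   [~&-rule on 4 (branches; this branch)]
6. <>(b & ~a), v   [<>-rule on 2: fresh world v, uRv]
7. ~(b & ~a), v   [~<>-rule on 3 via uRv]
8. a, v   [~&-rule on 7 (branches; this branch)]
9. b & ~a, w   [<>-rule on 6: fresh world w, vRw]
10. b, w   [&-rule on 9]
11. ~a, w   [&-rule on 9]
Accessibility: uRu, uRv, vRv, vRw, wRw
Complete open branch: countermodel on a T-frame, so not valid in T, nor in K (the same frame is also a K-frame).

S4, S5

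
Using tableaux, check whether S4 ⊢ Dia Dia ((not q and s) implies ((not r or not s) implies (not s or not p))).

No, not valid

Tableau for the negation not Dia Dia ((not q and s) implies ((not r or not s) implies (not s or not p))):
1. not Dia Dia ((not q and s) implies ((not r or not s) implies (not s or not p))), u
2. not Dia ((not q and s) implies ((not r or not s) implies (not s or not p))), u
3. not ((not q and s) implies ((not r or not s) implies (not s or not p))), u
4. not q and s, u
5. not ((not r or not s) implies (not s or not p)), u
6. not q, u
7. s, u
8. not r or not s, u
9. not (not s or not p), u
10. p, u
11. not r, u
Accessibility: uRu
The negation has an open branch (countermodel exists).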